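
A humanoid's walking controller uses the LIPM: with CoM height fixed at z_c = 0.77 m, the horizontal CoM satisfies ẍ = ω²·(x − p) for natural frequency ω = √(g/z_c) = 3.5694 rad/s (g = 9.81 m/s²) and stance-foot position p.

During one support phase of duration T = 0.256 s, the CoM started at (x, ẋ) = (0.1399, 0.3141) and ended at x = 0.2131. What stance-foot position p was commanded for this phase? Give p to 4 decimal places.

ωT = 3.5694·0.256 = 0.913766; cosh(ωT) = 1.447354, sinh(ωT) = 1.046343
x(T) = p + (x₀−p)·cosh(ωT) + (ẋ₀/ω)·sinh(ωT) ⇒ p·(1 − cosh) = x(T) − x₀·cosh − (ẋ₀/ω)·sinh
numerator   = 0.2131 − (0.1399)·1.447354 − (0.3141/3.5694)·1.046343 = -0.081461
denominator = 1 − 1.447354 = -0.447354
p = -0.081461 / -0.447354 = 0.1821

p = 0.1821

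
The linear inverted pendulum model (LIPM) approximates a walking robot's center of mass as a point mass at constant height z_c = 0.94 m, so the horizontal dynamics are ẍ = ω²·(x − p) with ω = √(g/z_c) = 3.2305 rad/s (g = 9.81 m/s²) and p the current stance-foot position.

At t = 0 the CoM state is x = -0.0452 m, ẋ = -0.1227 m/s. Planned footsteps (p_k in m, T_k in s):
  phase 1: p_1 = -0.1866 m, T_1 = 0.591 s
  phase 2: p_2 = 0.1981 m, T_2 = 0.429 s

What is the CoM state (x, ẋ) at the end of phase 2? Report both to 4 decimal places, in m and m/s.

phase 1: p=-0.1866, T=0.591, ωT=1.909226, cosh=3.448028, sinh=3.299833; start (x,ẋ)=(-0.045200, -0.122700) → end (x,ẋ)=(0.175618, 1.084266)
phase 2: p=0.1981, T=0.429, ωT=1.385884, cosh=2.124232, sinh=1.874129; start (x,ẋ)=(0.175618, 1.084266) → end (x,ẋ)=(0.779364, 2.167117)

x = 0.7794, ẋ = 2.1671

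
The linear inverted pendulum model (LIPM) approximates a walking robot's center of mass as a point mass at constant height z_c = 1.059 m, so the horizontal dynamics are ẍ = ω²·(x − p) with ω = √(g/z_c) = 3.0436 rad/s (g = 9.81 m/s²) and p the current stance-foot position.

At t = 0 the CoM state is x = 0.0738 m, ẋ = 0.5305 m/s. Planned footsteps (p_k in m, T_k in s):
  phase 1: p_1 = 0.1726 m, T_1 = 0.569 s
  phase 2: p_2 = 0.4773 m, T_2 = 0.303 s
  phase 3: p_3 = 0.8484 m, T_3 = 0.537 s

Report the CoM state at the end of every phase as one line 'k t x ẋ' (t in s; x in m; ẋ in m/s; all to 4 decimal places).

1 0.5690 0.3618 0.7228
2 0.8720 0.5604 0.6803
3 1.4090 0.6333 -0.3509

phase 1: p=0.1726, T=0.569, ωT=1.731808, cosh=2.913914, sinh=2.736950; start (x,ẋ)=(0.073800, 0.530500) → end (x,ẋ)=(0.361756, 0.722809)
phase 2: p=0.4773, T=0.303, ωT=0.922211, cosh=1.456242, sinh=1.058603; start (x,ẋ)=(0.361756, 0.722809) → end (x,ẋ)=(0.560442, 0.680307)
phase 3: p=0.8484, T=0.537, ωT=1.634413, cosh=2.660758, sinh=2.465691; start (x,ẋ)=(0.560442, 0.680307) → end (x,ẋ)=(0.633347, -0.350867)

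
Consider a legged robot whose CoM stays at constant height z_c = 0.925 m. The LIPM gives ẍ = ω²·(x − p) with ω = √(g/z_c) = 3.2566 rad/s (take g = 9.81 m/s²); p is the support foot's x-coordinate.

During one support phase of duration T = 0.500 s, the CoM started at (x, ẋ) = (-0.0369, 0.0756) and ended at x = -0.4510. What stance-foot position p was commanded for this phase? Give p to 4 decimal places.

ωT = 3.2566·0.500 = 1.628300; cosh(ωT) = 2.645734, sinh(ωT) = 2.449471
x(T) = p + (x₀−p)·cosh(ωT) + (ẋ₀/ω)·sinh(ωT) ⇒ p·(1 − cosh) = x(T) − x₀·cosh − (ẋ₀/ω)·sinh
numerator   = -0.4510 − (-0.0369)·2.645734 − (0.0756/3.2566)·2.449471 = -0.410235
denominator = 1 − 2.645734 = -1.645734
p = -0.410235 / -1.645734 = 0.2493

p = 0.2493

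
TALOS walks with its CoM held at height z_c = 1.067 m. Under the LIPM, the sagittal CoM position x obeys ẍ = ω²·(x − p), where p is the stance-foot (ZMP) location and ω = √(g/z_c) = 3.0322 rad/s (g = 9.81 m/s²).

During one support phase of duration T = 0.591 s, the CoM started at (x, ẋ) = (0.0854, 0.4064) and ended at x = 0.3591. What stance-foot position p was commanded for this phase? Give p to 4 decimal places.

p = 0.1417

ωT = 3.0322·0.591 = 1.792030; cosh(ωT) = 3.084123, sinh(ωT) = 2.917502
x(T) = p + (x₀−p)·cosh(ωT) + (ẋ₀/ω)·sinh(ωT) ⇒ p·(1 − cosh) = x(T) − x₀·cosh − (ẋ₀/ω)·sinh
numerator   = 0.3591 − (0.0854)·3.084123 − (0.4064/3.0322)·2.917502 = -0.295311
denominator = 1 − 3.084123 = -2.084123
p = -0.295311 / -2.084123 = 0.1417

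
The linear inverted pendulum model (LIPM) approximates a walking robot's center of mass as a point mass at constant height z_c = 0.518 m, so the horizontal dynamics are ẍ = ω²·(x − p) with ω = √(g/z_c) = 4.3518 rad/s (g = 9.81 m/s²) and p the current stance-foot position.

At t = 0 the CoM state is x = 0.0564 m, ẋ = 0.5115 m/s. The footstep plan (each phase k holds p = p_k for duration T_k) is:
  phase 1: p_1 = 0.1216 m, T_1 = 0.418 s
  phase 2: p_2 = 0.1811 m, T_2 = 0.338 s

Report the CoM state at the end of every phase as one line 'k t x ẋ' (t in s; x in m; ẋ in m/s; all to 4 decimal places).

1 0.4180 0.2681 0.7667
2 0.7560 0.7438 2.5377

phase 1: p=0.1216, T=0.418, ωT=1.819052, cosh=3.164096, sinh=3.001917; start (x,ẋ)=(0.056400, 0.511500) → end (x,ẋ)=(0.268139, 0.766679)
phase 2: p=0.1811, T=0.338, ωT=1.470908, cosh=2.291452, sinh=2.061736; start (x,ẋ)=(0.268139, 0.766679) → end (x,ẋ)=(0.743772, 2.537745)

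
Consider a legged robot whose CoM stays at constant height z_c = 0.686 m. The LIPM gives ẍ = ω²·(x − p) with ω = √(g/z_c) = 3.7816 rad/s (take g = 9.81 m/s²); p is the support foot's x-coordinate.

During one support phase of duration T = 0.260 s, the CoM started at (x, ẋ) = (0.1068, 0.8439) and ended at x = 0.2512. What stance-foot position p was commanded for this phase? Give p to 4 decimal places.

ωT = 3.7816·0.260 = 0.983216; cosh(ωT) = 1.523572, sinh(ωT) = 1.149466
x(T) = p + (x₀−p)·cosh(ωT) + (ẋ₀/ω)·sinh(ωT) ⇒ p·(1 − cosh) = x(T) − x₀·cosh − (ẋ₀/ω)·sinh
numerator   = 0.2512 − (0.1068)·1.523572 − (0.8439/3.7816)·1.149466 = -0.168032
denominator = 1 − 1.523572 = -0.523572
p = -0.168032 / -0.523572 = 0.3209

p = 0.3209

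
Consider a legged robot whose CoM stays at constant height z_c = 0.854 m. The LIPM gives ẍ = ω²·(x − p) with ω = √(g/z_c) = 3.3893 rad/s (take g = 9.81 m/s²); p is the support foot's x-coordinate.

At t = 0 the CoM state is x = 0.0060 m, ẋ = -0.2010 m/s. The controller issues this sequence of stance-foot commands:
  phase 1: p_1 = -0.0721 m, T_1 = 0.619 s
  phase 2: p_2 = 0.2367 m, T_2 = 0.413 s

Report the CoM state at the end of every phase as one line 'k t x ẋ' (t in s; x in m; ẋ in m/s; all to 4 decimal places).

phase 1: p=-0.0721, T=0.619, ωT=2.097977, cosh=4.136184, sinh=4.013480; start (x,ẋ)=(0.006000, -0.201000) → end (x,ẋ)=(0.012919, 0.231012)
phase 2: p=0.2367, T=0.413, ωT=1.399781, cosh=2.150481, sinh=1.903830; start (x,ẋ)=(0.012919, 0.231012) → end (x,ẋ)=(-0.114772, -0.947190)

1 0.6190 0.0129 0.2310
2 1.0320 -0.1148 -0.9472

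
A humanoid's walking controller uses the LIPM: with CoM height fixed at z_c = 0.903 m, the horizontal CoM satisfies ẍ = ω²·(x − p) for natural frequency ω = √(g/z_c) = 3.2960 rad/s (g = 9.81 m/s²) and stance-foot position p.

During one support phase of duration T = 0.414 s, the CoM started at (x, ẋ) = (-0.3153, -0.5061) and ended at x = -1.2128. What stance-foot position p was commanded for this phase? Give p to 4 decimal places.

ωT = 3.2960·0.414 = 1.364544; cosh(ωT) = 2.084718, sinh(ωT) = 1.829220
x(T) = p + (x₀−p)·cosh(ωT) + (ẋ₀/ω)·sinh(ωT) ⇒ p·(1 − cosh) = x(T) − x₀·cosh − (ẋ₀/ω)·sinh
numerator   = -1.2128 − (-0.3153)·2.084718 − (-0.5061/3.2960)·1.829220 = -0.274612
denominator = 1 − 2.084718 = -1.084718
p = -0.274612 / -1.084718 = 0.2532

p = 0.2532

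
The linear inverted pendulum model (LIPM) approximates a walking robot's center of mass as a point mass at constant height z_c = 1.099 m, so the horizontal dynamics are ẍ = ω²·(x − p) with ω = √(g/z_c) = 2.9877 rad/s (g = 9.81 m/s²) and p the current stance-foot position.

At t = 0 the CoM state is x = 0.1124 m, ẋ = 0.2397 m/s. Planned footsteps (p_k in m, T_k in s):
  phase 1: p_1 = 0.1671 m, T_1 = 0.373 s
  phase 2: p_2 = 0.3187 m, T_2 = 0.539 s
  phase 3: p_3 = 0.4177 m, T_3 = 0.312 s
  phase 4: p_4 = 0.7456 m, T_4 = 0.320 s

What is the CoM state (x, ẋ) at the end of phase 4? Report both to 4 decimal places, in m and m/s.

x = -1.3016, ẋ = -5.6774

phase 1: p=0.1671, T=0.373, ωT=1.114412, cosh=1.687942, sinh=1.359834; start (x,ẋ)=(0.112400, 0.239700) → end (x,ẋ)=(0.183868, 0.182366)
phase 2: p=0.3187, T=0.539, ωT=1.610370, cosh=2.602239, sinh=2.402425; start (x,ẋ)=(0.183868, 0.182366) → end (x,ẋ)=(0.114475, -0.493230)
phase 3: p=0.4177, T=0.312, ωT=0.932162, cosh=1.466849, sinh=1.073147; start (x,ẋ)=(0.114475, -0.493230) → end (x,ẋ)=(-0.204247, -1.695706)
phase 4: p=0.7456, T=0.320, ωT=0.956064, cosh=1.492920, sinh=1.108517; start (x,ẋ)=(-0.204247, -1.695706) → end (x,ẋ)=(-1.301599, -5.677369)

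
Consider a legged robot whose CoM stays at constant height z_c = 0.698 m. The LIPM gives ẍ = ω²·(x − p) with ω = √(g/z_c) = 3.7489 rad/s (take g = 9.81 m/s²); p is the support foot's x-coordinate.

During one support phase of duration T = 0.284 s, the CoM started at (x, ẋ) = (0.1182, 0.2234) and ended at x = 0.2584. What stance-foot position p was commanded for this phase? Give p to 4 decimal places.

p = 0.0153

ωT = 3.7489·0.284 = 1.064688; cosh(ωT) = 1.622384, sinh(ωT) = 1.277549
x(T) = p + (x₀−p)·cosh(ωT) + (ẋ₀/ω)·sinh(ωT) ⇒ p·(1 − cosh) = x(T) − x₀·cosh − (ẋ₀/ω)·sinh
numerator   = 0.2584 − (0.1182)·1.622384 − (0.2234/3.7489)·1.277549 = -0.009496
denominator = 1 − 1.622384 = -0.622384
p = -0.009496 / -0.622384 = 0.0153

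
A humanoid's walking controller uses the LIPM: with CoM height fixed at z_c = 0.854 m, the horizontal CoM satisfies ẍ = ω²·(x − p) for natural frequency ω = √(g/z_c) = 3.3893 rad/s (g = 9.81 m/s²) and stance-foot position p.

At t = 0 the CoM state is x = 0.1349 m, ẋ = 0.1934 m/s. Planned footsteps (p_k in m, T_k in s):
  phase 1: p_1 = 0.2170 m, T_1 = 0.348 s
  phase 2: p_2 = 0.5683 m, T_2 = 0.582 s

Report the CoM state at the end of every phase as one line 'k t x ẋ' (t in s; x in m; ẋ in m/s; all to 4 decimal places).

1 0.3480 0.1549 -0.0655
2 0.9300 -1.0146 -5.1792

phase 1: p=0.2170, T=0.348, ωT=1.179476, cosh=1.780055, sinh=1.472615; start (x,ẋ)=(0.134900, 0.193400) → end (x,ẋ)=(0.154888, -0.065510)
phase 2: p=0.5683, T=0.582, ωT=1.972573, cosh=3.664123, sinh=3.525024; start (x,ẋ)=(0.154888, -0.065510) → end (x,ẋ)=(-1.014626, -5.179222)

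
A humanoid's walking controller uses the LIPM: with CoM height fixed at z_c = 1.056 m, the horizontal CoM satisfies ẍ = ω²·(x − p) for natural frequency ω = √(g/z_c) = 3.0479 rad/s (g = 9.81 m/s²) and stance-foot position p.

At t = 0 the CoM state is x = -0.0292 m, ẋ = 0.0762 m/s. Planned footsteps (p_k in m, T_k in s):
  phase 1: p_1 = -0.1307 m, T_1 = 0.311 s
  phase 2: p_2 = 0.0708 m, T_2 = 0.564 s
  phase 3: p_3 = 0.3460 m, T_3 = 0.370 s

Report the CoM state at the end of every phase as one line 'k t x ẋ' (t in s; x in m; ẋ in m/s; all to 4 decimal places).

phase 1: p=-0.1307, T=0.311, ωT=0.947897, cosh=1.483916, sinh=1.096361; start (x,ẋ)=(-0.029200, 0.076200) → end (x,ẋ)=(0.047327, 0.452247)
phase 2: p=0.0708, T=0.564, ωT=1.719016, cosh=2.879138, sinh=2.699896; start (x,ẋ)=(0.047327, 0.452247) → end (x,ẋ)=(0.403829, 1.108925)
phase 3: p=0.3460, T=0.370, ωT=1.127723, cosh=1.706193, sinh=1.382423; start (x,ẋ)=(0.403829, 1.108925) → end (x,ẋ)=(0.947638, 2.135701)

1 0.3110 0.0473 0.4522
2 0.8750 0.4038 1.1089
3 1.2450 0.9476 2.1357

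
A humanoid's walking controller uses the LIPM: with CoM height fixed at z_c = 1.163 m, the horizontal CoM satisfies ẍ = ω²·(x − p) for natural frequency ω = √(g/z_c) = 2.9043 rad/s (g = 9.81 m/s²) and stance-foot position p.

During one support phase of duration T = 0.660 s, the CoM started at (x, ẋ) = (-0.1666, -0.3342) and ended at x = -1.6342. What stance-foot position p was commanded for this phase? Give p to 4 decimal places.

p = 0.2720

ωT = 2.9043·0.660 = 1.916838; cosh(ωT) = 3.473248, sinh(ωT) = 3.326177
x(T) = p + (x₀−p)·cosh(ωT) + (ẋ₀/ω)·sinh(ωT) ⇒ p·(1 − cosh) = x(T) − x₀·cosh − (ẋ₀/ω)·sinh
numerator   = -1.6342 − (-0.1666)·3.473248 − (-0.3342/2.9043)·3.326177 = -0.672811
denominator = 1 − 3.473248 = -2.473248
p = -0.672811 / -2.473248 = 0.2720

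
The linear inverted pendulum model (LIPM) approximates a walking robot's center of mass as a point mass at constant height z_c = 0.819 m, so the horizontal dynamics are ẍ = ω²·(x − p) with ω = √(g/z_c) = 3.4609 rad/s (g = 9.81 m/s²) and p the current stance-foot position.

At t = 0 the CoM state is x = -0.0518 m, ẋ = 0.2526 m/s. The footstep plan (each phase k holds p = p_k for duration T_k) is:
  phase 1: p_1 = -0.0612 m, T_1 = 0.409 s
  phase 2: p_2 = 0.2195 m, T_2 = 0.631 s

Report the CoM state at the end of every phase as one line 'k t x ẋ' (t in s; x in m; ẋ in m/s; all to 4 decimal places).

phase 1: p=-0.0612, T=0.409, ωT=1.415508, cosh=2.180690, sinh=1.937888; start (x,ẋ)=(-0.051800, 0.252600) → end (x,ẋ)=(0.100739, 0.613887)
phase 2: p=0.2195, T=0.631, ωT=2.183828, cosh=4.496422, sinh=4.383812; start (x,ẋ)=(0.100739, 0.613887) → end (x,ẋ)=(0.463090, 0.958455)

1 0.4090 0.1007 0.6139
2 1.0400 0.4631 0.9585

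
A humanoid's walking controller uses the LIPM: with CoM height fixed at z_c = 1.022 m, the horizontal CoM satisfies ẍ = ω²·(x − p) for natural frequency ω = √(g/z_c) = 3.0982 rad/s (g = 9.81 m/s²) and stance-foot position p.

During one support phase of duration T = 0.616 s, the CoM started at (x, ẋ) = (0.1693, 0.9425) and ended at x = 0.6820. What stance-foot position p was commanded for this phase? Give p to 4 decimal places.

ωT = 3.0982·0.616 = 1.908491; cosh(ωT) = 3.445606, sinh(ωT) = 3.297302
x(T) = p + (x₀−p)·cosh(ωT) + (ẋ₀/ω)·sinh(ωT) ⇒ p·(1 − cosh) = x(T) − x₀·cosh − (ẋ₀/ω)·sinh
numerator   = 0.6820 − (0.1693)·3.445606 − (0.9425/3.0982)·3.297302 = -0.904410
denominator = 1 − 3.445606 = -2.445606
p = -0.904410 / -2.445606 = 0.3698

p = 0.3698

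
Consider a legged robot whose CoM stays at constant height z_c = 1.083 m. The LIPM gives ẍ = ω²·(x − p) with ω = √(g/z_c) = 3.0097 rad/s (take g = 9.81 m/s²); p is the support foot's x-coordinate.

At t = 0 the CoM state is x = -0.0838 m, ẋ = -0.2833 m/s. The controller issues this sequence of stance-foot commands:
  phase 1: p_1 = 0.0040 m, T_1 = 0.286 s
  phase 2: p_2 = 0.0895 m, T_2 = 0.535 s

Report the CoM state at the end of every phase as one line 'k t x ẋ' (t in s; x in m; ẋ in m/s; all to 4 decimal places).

1 0.2860 -0.2098 -0.6515
2 0.8210 -1.2091 -3.8587

phase 1: p=0.0040, T=0.286, ωT=0.860774, cosh=1.393913, sinh=0.971078; start (x,ẋ)=(-0.083800, -0.283300) → end (x,ẋ)=(-0.209792, -0.651505)
phase 2: p=0.0895, T=0.535, ωT=1.610190, cosh=2.601805, sinh=2.401955; start (x,ẋ)=(-0.209792, -0.651505) → end (x,ẋ)=(-1.209147, -3.858719)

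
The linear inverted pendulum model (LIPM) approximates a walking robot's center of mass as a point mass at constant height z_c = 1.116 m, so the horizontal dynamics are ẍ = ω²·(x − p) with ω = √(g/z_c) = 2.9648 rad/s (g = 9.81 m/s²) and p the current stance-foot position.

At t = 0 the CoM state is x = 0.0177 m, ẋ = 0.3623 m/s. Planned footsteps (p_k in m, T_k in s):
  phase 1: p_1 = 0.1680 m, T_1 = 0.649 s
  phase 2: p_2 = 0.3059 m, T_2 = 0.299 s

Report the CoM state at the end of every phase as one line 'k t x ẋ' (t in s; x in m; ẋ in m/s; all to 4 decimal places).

1 0.6490 0.0519 -0.2263
2 0.9480 -0.1315 -1.0798

phase 1: p=0.1680, T=0.649, ωT=1.924155, cosh=3.497679, sinh=3.351680; start (x,ẋ)=(0.017700, 0.362300) → end (x,ẋ)=(0.051876, -0.226331)
phase 2: p=0.3059, T=0.299, ωT=0.886475, cosh=1.419334, sinh=1.007228; start (x,ẋ)=(0.051876, -0.226331) → end (x,ẋ)=(-0.131536, -1.079814)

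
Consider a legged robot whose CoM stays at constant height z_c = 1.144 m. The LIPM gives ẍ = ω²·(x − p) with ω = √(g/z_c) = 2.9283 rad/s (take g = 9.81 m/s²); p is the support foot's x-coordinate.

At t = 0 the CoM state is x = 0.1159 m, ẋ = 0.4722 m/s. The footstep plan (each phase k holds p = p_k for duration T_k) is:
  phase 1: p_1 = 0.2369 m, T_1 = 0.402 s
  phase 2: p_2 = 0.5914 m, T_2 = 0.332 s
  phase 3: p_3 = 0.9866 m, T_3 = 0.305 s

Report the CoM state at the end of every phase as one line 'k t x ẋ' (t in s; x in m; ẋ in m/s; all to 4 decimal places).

phase 1: p=0.2369, T=0.402, ωT=1.177177, cosh=1.776673, sinh=1.468526; start (x,ẋ)=(0.115900, 0.472200) → end (x,ẋ)=(0.258728, 0.318611)
phase 2: p=0.5914, T=0.332, ωT=0.972196, cosh=1.510997, sinh=1.132746; start (x,ẋ)=(0.258728, 0.318611) → end (x,ẋ)=(0.211981, -0.622059)
phase 3: p=0.9866, T=0.305, ωT=0.893131, cosh=1.426070, sinh=1.016698; start (x,ẋ)=(0.211981, -0.622059) → end (x,ẋ)=(-0.334038, -3.193292)

1 0.4020 0.2587 0.3186
2 0.7340 0.2120 -0.6221
3 1.0390 -0.3340 -3.1933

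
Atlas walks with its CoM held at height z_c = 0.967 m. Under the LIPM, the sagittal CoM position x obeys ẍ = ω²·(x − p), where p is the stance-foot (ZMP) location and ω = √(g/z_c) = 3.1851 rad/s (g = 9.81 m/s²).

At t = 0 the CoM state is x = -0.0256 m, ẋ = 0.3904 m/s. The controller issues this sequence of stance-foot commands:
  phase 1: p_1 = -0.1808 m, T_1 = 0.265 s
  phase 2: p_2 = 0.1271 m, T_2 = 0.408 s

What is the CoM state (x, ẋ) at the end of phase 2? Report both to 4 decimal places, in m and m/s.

phase 1: p=-0.1808, T=0.265, ωT=0.844051, cosh=1.377868, sinh=0.947903; start (x,ẋ)=(-0.025600, 0.390400) → end (x,ẋ)=(0.149230, 1.006494)
phase 2: p=0.1271, T=0.408, ωT=1.299521, cosh=1.970101, sinh=1.697438; start (x,ẋ)=(0.149230, 1.006494) → end (x,ẋ)=(0.707091, 2.102542)

x = 0.7071, ẋ = 2.1025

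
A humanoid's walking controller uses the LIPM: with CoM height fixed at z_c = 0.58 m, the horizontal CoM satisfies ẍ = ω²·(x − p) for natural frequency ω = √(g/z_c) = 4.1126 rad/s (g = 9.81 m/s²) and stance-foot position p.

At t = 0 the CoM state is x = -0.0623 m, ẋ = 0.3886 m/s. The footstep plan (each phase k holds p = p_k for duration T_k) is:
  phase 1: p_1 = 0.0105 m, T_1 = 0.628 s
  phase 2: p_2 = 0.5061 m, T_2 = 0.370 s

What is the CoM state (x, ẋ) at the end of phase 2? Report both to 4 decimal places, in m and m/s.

phase 1: p=0.0105, T=0.628, ωT=2.582713, cosh=6.654278, sinh=6.578710; start (x,ẋ)=(-0.062300, 0.388600) → end (x,ẋ)=(0.147691, 0.616205)
phase 2: p=0.5061, T=0.370, ωT=1.521662, cosh=2.399090, sinh=2.180741; start (x,ẋ)=(0.147691, 0.616205) → end (x,ẋ)=(-0.027006, -1.736062)

x = -0.0270, ẋ = -1.7361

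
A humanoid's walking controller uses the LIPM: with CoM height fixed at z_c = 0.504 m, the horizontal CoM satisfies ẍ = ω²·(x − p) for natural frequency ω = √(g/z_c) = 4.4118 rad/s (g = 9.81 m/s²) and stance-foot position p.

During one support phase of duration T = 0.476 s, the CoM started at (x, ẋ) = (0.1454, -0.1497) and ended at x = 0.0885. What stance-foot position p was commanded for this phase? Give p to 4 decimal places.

p = 0.1201

ωT = 4.4118·0.476 = 2.100017; cosh(ωT) = 4.144381, sinh(ωT) = 4.021926
x(T) = p + (x₀−p)·cosh(ωT) + (ẋ₀/ω)·sinh(ωT) ⇒ p·(1 − cosh) = x(T) − x₀·cosh − (ẋ₀/ω)·sinh
numerator   = 0.0885 − (0.1454)·4.144381 − (-0.1497/4.4118)·4.021926 = -0.377622
denominator = 1 − 4.144381 = -3.144381
p = -0.377622 / -3.144381 = 0.1201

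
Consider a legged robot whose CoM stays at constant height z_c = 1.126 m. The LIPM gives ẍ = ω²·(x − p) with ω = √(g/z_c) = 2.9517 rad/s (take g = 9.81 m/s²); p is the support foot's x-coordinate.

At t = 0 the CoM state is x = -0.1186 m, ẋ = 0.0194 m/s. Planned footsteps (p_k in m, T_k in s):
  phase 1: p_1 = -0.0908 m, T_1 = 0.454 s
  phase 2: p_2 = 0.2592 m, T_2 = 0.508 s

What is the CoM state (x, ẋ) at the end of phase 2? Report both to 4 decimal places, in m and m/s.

phase 1: p=-0.0908, T=0.454, ωT=1.340072, cosh=2.040572, sinh=1.778745; start (x,ẋ)=(-0.118600, 0.019400) → end (x,ẋ)=(-0.135837, -0.106372)
phase 2: p=0.2592, T=0.508, ωT=1.499464, cosh=2.351268, sinh=2.128018; start (x,ẋ)=(-0.135837, -0.106372) → end (x,ẋ)=(-0.746327, -2.731444)

x = -0.7463, ẋ = -2.7314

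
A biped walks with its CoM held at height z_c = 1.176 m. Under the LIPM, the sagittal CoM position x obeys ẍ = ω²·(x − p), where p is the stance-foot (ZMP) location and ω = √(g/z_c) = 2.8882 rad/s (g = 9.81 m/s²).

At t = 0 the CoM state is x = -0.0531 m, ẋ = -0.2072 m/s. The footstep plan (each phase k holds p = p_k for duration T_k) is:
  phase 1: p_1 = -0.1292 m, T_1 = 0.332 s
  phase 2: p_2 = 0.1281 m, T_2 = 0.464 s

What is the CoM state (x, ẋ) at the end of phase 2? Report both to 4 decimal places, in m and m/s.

x = -0.3678, ẋ = -1.2806

phase 1: p=-0.1292, T=0.332, ωT=0.958882, cosh=1.496050, sinh=1.112729; start (x,ẋ)=(-0.053100, -0.207200) → end (x,ẋ)=(-0.095178, -0.065413)
phase 2: p=0.1281, T=0.464, ωT=1.340125, cosh=2.040667, sinh=1.778854; start (x,ẋ)=(-0.095178, -0.065413) → end (x,ẋ)=(-0.367824, -1.280617)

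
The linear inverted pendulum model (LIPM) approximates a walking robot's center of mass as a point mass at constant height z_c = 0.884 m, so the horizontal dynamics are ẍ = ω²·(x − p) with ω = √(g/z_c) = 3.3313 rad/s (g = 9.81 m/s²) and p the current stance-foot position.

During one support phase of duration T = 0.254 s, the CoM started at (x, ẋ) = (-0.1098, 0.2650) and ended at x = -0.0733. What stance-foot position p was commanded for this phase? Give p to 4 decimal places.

ωT = 3.3313·0.254 = 0.846150; cosh(ωT) = 1.379860, sinh(ωT) = 0.950797
x(T) = p + (x₀−p)·cosh(ωT) + (ẋ₀/ω)·sinh(ωT) ⇒ p·(1 − cosh) = x(T) − x₀·cosh − (ẋ₀/ω)·sinh
numerator   = -0.0733 − (-0.1098)·1.379860 − (0.2650/3.3313)·0.950797 = 0.002574
denominator = 1 − 1.379860 = -0.379860
p = 0.002574 / -0.379860 = -0.0068

p = -0.0068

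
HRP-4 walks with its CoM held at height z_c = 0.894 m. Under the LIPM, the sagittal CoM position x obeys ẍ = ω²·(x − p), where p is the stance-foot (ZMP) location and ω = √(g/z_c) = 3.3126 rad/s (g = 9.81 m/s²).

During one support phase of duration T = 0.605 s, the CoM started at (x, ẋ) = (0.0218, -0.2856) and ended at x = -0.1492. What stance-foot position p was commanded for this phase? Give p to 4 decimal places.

ωT = 3.3126·0.605 = 2.004123; cosh(ωT) = 3.777181, sinh(ωT) = 3.642403
x(T) = p + (x₀−p)·cosh(ωT) + (ẋ₀/ω)·sinh(ωT) ⇒ p·(1 − cosh) = x(T) − x₀·cosh − (ẋ₀/ω)·sinh
numerator   = -0.1492 − (0.0218)·3.777181 − (-0.2856/3.3126)·3.642403 = 0.082492
denominator = 1 − 3.777181 = -2.777181
p = 0.082492 / -2.777181 = -0.0297

p = -0.0297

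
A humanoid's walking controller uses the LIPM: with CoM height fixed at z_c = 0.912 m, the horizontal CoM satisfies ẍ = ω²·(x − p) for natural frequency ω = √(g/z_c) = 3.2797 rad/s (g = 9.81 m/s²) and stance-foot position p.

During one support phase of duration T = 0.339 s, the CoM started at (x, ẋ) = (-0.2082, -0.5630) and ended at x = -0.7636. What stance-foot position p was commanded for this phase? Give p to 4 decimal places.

ωT = 3.2797·0.339 = 1.111818; cosh(ωT) = 1.684421, sinh(ωT) = 1.355460
x(T) = p + (x₀−p)·cosh(ωT) + (ẋ₀/ω)·sinh(ωT) ⇒ p·(1 − cosh) = x(T) − x₀·cosh − (ẋ₀/ω)·sinh
numerator   = -0.7636 − (-0.2082)·1.684421 − (-0.5630/3.2797)·1.355460 = -0.180223
denominator = 1 − 1.684421 = -0.684421
p = -0.180223 / -0.684421 = 0.2633

p = 0.2633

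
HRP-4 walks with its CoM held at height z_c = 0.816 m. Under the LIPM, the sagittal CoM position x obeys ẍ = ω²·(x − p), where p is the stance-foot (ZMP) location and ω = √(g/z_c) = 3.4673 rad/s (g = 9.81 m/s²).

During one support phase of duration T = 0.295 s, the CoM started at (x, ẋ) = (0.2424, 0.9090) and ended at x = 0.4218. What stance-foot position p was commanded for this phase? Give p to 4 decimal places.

p = 0.4844

ωT = 3.4673·0.295 = 1.022853; cosh(ωT) = 1.570343, sinh(ωT) = 1.210776
x(T) = p + (x₀−p)·cosh(ωT) + (ẋ₀/ω)·sinh(ωT) ⇒ p·(1 − cosh) = x(T) − x₀·cosh − (ẋ₀/ω)·sinh
numerator   = 0.4218 − (0.2424)·1.570343 − (0.9090/3.4673)·1.210776 = -0.276273
denominator = 1 − 1.570343 = -0.570343
p = -0.276273 / -0.570343 = 0.4844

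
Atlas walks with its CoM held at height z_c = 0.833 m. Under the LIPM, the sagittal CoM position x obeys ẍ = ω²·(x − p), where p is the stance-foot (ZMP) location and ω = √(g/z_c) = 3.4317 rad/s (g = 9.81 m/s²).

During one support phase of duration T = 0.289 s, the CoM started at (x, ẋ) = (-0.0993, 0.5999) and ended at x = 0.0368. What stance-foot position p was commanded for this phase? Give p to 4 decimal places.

p = 0.0265

ωT = 3.4317·0.289 = 0.991761; cosh(ωT) = 1.533451, sinh(ωT) = 1.162528
x(T) = p + (x₀−p)·cosh(ωT) + (ẋ₀/ω)·sinh(ωT) ⇒ p·(1 − cosh) = x(T) − x₀·cosh − (ẋ₀/ω)·sinh
numerator   = 0.0368 − (-0.0993)·1.533451 − (0.5999/3.4317)·1.162528 = -0.014151
denominator = 1 − 1.533451 = -0.533451
p = -0.014151 / -0.533451 = 0.0265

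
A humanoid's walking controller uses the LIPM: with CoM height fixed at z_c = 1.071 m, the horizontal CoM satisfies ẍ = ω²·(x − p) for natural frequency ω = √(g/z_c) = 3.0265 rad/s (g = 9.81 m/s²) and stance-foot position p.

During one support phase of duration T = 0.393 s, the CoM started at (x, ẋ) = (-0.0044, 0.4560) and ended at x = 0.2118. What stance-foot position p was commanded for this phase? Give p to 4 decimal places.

p = 0.0061

ωT = 3.0265·0.393 = 1.189415; cosh(ωT) = 1.794778, sinh(ωT) = 1.490379
x(T) = p + (x₀−p)·cosh(ωT) + (ẋ₀/ω)·sinh(ωT) ⇒ p·(1 − cosh) = x(T) − x₀·cosh − (ẋ₀/ω)·sinh
numerator   = 0.2118 − (-0.0044)·1.794778 − (0.4560/3.0265)·1.490379 = -0.004857
denominator = 1 − 1.794778 = -0.794778
p = -0.004857 / -0.794778 = 0.0061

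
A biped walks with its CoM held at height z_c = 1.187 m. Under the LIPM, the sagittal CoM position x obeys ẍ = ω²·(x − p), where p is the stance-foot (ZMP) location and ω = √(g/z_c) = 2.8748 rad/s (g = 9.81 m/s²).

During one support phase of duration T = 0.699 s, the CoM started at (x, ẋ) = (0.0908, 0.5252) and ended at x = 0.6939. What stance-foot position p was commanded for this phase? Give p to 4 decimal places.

ωT = 2.8748·0.699 = 2.009485; cosh(ωT) = 3.796767, sinh(ωT) = 3.662709
x(T) = p + (x₀−p)·cosh(ωT) + (ẋ₀/ω)·sinh(ωT) ⇒ p·(1 − cosh) = x(T) − x₀·cosh − (ẋ₀/ω)·sinh
numerator   = 0.6939 − (0.0908)·3.796767 − (0.5252/2.8748)·3.662709 = -0.319990
denominator = 1 − 3.796767 = -2.796767
p = -0.319990 / -2.796767 = 0.1144

p = 0.1144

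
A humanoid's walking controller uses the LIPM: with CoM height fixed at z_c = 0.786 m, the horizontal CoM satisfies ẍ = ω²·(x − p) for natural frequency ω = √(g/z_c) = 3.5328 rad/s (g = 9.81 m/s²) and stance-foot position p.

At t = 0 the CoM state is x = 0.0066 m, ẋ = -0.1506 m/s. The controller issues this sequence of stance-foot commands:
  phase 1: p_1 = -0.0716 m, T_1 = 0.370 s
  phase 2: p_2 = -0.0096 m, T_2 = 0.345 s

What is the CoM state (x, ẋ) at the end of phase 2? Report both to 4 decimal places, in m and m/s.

x = 0.1036, ẋ = 0.4304

phase 1: p=-0.0716, T=0.370, ωT=1.307136, cosh=1.983084, sinh=1.712490; start (x,ẋ)=(0.006600, -0.150600) → end (x,ẋ)=(0.010475, 0.174449)
phase 2: p=-0.0096, T=0.345, ωT=1.218816, cosh=1.839380, sinh=1.543800; start (x,ẋ)=(0.010475, 0.174449) → end (x,ẋ)=(0.103558, 0.430367)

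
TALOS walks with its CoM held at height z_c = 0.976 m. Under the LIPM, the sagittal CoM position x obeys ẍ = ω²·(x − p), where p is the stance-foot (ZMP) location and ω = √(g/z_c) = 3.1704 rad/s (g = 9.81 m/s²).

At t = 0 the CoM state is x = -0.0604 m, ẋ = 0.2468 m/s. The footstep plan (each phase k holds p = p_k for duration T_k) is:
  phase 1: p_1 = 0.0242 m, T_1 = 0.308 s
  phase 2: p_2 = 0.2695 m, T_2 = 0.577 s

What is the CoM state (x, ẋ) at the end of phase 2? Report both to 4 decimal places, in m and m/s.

x = -0.5750, ẋ = -2.5215

phase 1: p=0.0242, T=0.308, ωT=0.976483, cosh=1.515868, sinh=1.139235; start (x,ẋ)=(-0.060400, 0.246800) → end (x,ẋ)=(-0.015359, 0.068555)
phase 2: p=0.2695, T=0.577, ωT=1.829321, cosh=3.195088, sinh=3.034566; start (x,ẋ)=(-0.015359, 0.068555) → end (x,ẋ)=(-0.575030, -2.521524)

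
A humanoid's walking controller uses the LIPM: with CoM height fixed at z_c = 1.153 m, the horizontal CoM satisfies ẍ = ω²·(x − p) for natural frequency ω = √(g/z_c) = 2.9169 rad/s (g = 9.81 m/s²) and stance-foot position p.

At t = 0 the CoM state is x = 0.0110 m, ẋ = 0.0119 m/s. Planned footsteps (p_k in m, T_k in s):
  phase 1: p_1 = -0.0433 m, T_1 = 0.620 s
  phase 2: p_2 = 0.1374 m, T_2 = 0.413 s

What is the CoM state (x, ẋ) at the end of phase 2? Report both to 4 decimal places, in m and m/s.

x = 0.4042, ẋ = 0.9291

phase 1: p=-0.0433, T=0.620, ωT=1.808478, cosh=3.132529, sinh=2.968625; start (x,ẋ)=(0.011000, 0.011900) → end (x,ẋ)=(0.138907, 0.507471)
phase 2: p=0.1374, T=0.413, ωT=1.204680, cosh=1.817739, sinh=1.517951; start (x,ẋ)=(0.138907, 0.507471) → end (x,ẋ)=(0.404227, 0.929124)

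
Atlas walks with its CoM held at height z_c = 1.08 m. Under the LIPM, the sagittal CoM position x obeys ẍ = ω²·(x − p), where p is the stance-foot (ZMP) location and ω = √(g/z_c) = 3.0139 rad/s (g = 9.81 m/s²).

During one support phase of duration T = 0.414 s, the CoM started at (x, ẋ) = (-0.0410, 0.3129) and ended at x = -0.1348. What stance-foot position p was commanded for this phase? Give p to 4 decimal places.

p = 0.2525

ωT = 3.0139·0.414 = 1.247755; cosh(ωT) = 1.884832, sinh(ωT) = 1.597683
x(T) = p + (x₀−p)·cosh(ωT) + (ẋ₀/ω)·sinh(ωT) ⇒ p·(1 − cosh) = x(T) − x₀·cosh − (ẋ₀/ω)·sinh
numerator   = -0.1348 − (-0.0410)·1.884832 − (0.3129/3.0139)·1.597683 = -0.223392
denominator = 1 − 1.884832 = -0.884832
p = -0.223392 / -0.884832 = 0.2525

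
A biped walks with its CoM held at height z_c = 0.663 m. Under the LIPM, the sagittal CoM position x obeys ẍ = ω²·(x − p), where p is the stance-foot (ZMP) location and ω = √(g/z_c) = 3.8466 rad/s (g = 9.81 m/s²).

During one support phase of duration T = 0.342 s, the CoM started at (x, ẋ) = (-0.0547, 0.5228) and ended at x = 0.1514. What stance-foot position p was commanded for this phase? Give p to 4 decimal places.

p = -0.0257

ωT = 3.8466·0.342 = 1.315537; cosh(ωT) = 1.997541, sinh(ωT) = 1.729211
x(T) = p + (x₀−p)·cosh(ωT) + (ẋ₀/ω)·sinh(ωT) ⇒ p·(1 − cosh) = x(T) − x₀·cosh − (ẋ₀/ω)·sinh
numerator   = 0.1514 − (-0.0547)·1.997541 − (0.5228/3.8466)·1.729211 = 0.025645
denominator = 1 − 1.997541 = -0.997541
p = 0.025645 / -0.997541 = -0.0257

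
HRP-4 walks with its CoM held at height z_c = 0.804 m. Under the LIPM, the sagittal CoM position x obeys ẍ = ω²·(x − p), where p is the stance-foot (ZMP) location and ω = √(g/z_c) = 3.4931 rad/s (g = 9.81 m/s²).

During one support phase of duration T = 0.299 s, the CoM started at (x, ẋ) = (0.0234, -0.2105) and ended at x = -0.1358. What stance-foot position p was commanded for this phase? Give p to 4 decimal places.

p = 0.1644

ωT = 3.4931·0.299 = 1.044437; cosh(ωT) = 1.596844, sinh(ωT) = 1.244954
x(T) = p + (x₀−p)·cosh(ωT) + (ẋ₀/ω)·sinh(ωT) ⇒ p·(1 − cosh) = x(T) − x₀·cosh − (ẋ₀/ω)·sinh
numerator   = -0.1358 − (0.0234)·1.596844 − (-0.2105/3.4931)·1.244954 = -0.098143
denominator = 1 − 1.596844 = -0.596844
p = -0.098143 / -0.596844 = 0.1644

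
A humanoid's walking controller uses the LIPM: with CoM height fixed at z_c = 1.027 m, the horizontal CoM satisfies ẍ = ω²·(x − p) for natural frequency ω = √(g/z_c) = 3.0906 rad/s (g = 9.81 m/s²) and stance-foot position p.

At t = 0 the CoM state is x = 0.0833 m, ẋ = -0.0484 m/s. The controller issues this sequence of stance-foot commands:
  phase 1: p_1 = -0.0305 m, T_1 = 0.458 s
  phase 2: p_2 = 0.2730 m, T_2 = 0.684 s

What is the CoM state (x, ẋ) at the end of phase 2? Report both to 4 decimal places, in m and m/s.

phase 1: p=-0.0305, T=0.458, ωT=1.415495, cosh=2.180665, sinh=1.937859; start (x,ẋ)=(0.083300, -0.048400) → end (x,ẋ)=(0.187312, 0.576021)
phase 2: p=0.2730, T=0.684, ωT=2.113970, cosh=4.200906, sinh=4.080149; start (x,ẋ)=(0.187312, 0.576021) → end (x,ẋ)=(0.673484, 1.339275)

x = 0.6735, ẋ = 1.3393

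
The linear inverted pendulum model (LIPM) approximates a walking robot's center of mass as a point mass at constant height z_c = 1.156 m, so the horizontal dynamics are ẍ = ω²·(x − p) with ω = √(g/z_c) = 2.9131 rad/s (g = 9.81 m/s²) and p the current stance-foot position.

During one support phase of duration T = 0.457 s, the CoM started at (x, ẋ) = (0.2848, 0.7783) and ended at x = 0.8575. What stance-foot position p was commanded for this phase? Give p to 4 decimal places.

p = 0.1851

ωT = 2.9131·0.457 = 1.331287; cosh(ωT) = 2.025024, sinh(ωT) = 1.760887
x(T) = p + (x₀−p)·cosh(ωT) + (ẋ₀/ω)·sinh(ωT) ⇒ p·(1 − cosh) = x(T) − x₀·cosh − (ẋ₀/ω)·sinh
numerator   = 0.8575 − (0.2848)·2.025024 − (0.7783/2.9131)·1.760887 = -0.189687
denominator = 1 − 2.025024 = -1.025024
p = -0.189687 / -1.025024 = 0.1851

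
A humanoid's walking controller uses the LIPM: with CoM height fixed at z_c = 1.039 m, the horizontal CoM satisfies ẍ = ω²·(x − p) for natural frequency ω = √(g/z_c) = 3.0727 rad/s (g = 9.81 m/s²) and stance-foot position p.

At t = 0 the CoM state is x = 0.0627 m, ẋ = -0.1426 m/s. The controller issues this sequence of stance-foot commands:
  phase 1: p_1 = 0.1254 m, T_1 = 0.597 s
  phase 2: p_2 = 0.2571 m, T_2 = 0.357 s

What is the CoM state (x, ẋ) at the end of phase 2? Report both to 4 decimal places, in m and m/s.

phase 1: p=0.1254, T=0.597, ωT=1.834402, cosh=3.210549, sinh=3.050840; start (x,ẋ)=(0.062700, -0.142600) → end (x,ẋ)=(-0.217487, -1.045594)
phase 2: p=0.2571, T=0.357, ωT=1.096954, cosh=1.664458, sinh=1.330571; start (x,ẋ)=(-0.217487, -1.045594) → end (x,ẋ)=(-0.985603, -3.680670)

x = -0.9856, ẋ = -3.6807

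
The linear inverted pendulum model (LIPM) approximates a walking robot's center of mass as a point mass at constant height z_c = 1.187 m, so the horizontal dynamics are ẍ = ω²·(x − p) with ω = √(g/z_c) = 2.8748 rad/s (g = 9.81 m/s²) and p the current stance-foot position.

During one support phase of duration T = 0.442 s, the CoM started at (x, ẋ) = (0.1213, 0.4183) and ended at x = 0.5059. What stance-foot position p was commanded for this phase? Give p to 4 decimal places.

p = -0.0368

ωT = 2.8748·0.442 = 1.270662; cosh(ωT) = 1.921928, sinh(ωT) = 1.641282
x(T) = p + (x₀−p)·cosh(ωT) + (ẋ₀/ω)·sinh(ωT) ⇒ p·(1 − cosh) = x(T) − x₀·cosh − (ẋ₀/ω)·sinh
numerator   = 0.5059 − (0.1213)·1.921928 − (0.4183/2.8748)·1.641282 = 0.033954
denominator = 1 − 1.921928 = -0.921928
p = 0.033954 / -0.921928 = -0.0368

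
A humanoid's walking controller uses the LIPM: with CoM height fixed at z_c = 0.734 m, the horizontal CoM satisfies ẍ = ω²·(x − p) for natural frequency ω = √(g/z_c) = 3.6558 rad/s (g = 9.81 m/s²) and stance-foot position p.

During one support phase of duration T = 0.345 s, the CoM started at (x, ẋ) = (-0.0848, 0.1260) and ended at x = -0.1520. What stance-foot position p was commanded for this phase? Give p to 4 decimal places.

p = 0.0510

ωT = 3.6558·0.345 = 1.261251; cosh(ωT) = 1.906567, sinh(ωT) = 1.623268
x(T) = p + (x₀−p)·cosh(ωT) + (ẋ₀/ω)·sinh(ωT) ⇒ p·(1 − cosh) = x(T) − x₀·cosh − (ẋ₀/ω)·sinh
numerator   = -0.1520 − (-0.0848)·1.906567 − (0.1260/3.6558)·1.623268 = -0.046270
denominator = 1 − 1.906567 = -0.906567
p = -0.046270 / -0.906567 = 0.0510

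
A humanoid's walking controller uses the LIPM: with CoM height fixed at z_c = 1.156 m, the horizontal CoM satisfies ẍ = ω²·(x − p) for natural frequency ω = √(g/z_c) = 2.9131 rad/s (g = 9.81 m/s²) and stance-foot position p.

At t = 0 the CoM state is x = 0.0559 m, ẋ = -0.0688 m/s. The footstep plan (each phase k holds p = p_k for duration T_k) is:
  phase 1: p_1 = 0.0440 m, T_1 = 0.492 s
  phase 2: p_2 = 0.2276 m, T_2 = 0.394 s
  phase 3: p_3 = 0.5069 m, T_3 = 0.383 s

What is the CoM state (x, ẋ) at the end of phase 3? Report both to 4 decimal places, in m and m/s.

phase 1: p=0.0440, T=0.492, ωT=1.433245, cosh=2.215408, sinh=1.976874; start (x,ẋ)=(0.055900, -0.068800) → end (x,ẋ)=(0.023675, -0.083890)
phase 2: p=0.2276, T=0.394, ωT=1.147761, cosh=1.734239, sinh=1.416892; start (x,ẋ)=(0.023675, -0.083890) → end (x,ẋ)=(-0.166858, -0.987197)
phase 3: p=0.5069, T=0.383, ωT=1.115717, cosh=1.689718, sinh=1.362038; start (x,ẋ)=(-0.166858, -0.987197) → end (x,ẋ)=(-1.093132, -4.341391)

x = -1.0931, ẋ = -4.3414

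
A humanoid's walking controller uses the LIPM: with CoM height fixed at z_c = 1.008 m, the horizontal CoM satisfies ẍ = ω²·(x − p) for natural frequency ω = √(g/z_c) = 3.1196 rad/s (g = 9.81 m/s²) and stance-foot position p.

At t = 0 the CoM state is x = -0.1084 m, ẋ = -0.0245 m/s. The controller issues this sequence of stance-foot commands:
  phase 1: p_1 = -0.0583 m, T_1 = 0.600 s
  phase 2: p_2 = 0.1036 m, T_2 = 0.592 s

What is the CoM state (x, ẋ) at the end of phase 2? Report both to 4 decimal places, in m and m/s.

x = -1.6169, ẋ = -5.2843

phase 1: p=-0.0583, T=0.600, ωT=1.871760, cosh=3.326789, sinh=3.172937; start (x,ẋ)=(-0.108400, -0.024500) → end (x,ẋ)=(-0.249891, -0.577411)
phase 2: p=0.1036, T=0.592, ωT=1.846803, cosh=3.248631, sinh=3.090890; start (x,ẋ)=(-0.249891, -0.577411) → end (x,ẋ)=(-1.616859, -5.284276)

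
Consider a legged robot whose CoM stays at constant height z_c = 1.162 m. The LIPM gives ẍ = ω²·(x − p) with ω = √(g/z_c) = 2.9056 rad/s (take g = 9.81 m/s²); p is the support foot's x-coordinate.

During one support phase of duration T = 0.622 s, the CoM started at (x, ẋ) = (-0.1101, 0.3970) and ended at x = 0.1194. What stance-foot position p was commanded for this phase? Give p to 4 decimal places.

ωT = 2.9056·0.622 = 1.807283; cosh(ωT) = 3.128984, sinh(ωT) = 2.964885
x(T) = p + (x₀−p)·cosh(ωT) + (ẋ₀/ω)·sinh(ωT) ⇒ p·(1 − cosh) = x(T) − x₀·cosh − (ẋ₀/ω)·sinh
numerator   = 0.1194 − (-0.1101)·3.128984 − (0.3970/2.9056)·2.964885 = 0.058801
denominator = 1 − 3.128984 = -2.128984
p = 0.058801 / -2.128984 = -0.0276

p = -0.0276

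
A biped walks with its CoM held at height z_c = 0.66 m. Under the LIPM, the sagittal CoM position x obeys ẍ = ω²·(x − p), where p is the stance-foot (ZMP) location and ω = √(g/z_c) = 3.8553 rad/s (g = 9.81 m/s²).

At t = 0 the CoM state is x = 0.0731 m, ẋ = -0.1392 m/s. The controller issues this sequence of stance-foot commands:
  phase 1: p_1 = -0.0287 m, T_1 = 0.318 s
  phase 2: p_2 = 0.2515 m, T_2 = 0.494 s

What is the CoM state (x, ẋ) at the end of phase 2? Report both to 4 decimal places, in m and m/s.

x = 0.0444, ẋ = -0.6607

phase 1: p=-0.0287, T=0.318, ωT=1.225985, cosh=1.850495, sinh=1.557027; start (x,ẋ)=(0.073100, -0.139200) → end (x,ẋ)=(0.103462, 0.353497)
phase 2: p=0.2515, T=0.494, ωT=1.904518, cosh=3.432533, sinh=3.283638; start (x,ẋ)=(0.103462, 0.353497) → end (x,ẋ)=(0.044436, -0.660683)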